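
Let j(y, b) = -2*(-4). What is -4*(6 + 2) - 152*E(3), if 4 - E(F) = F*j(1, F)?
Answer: 3008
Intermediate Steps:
j(y, b) = 8
E(F) = 4 - 8*F (E(F) = 4 - F*8 = 4 - 8*F)
-4*(6 + 2) - 152*E(3) = -4*(6 + 2) - 152*(4 - 8*3) = -4*8 - 152*(4 - 24) = -32 - 152*(-20) = -32 + 3040 = 3008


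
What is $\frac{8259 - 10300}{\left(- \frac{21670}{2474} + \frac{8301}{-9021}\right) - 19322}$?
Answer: $\frac{583986463}{5531327294} \approx 0.10558$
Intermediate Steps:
$\frac{8259 - 10300}{\left(- \frac{21670}{2474} + \frac{8301}{-9021}\right) - 19322} = - \frac{2041}{\left(\left(-21670\right) \frac{1}{2474} + 8301 \left(- \frac{1}{9021}\right)\right) - 19322} = - \frac{2041}{\left(- \frac{10835}{1237} - \frac{2767}{3007}\right) - 19322} = - \frac{2041}{- \frac{36003624}{3719659} - 19322} = - \frac{2041}{- \frac{71907254822}{3719659}} = \left(-2041\right) \left(- \frac{3719659}{71907254822}\right) = \frac{583986463}{5531327294}$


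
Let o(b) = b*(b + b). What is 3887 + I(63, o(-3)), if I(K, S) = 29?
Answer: 3916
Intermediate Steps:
o(b) = 2*b² (o(b) = b*(2*b) = 2*b²)
3887 + I(63, o(-3)) = 3887 + 29 = 3916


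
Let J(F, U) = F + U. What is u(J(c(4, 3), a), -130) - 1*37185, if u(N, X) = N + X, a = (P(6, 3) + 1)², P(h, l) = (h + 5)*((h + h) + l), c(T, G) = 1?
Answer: -9758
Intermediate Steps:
P(h, l) = (5 + h)*(l + 2*h) (P(h, l) = (5 + h)*(2*h + l) = (5 + h)*(l + 2*h))
a = 27556 (a = ((2*6² + 5*3 + 10*6 + 6*3) + 1)² = ((2*36 + 15 + 60 + 18) + 1)² = ((72 + 15 + 60 + 18) + 1)² = (165 + 1)² = 166² = 27556)
u(J(c(4, 3), a), -130) - 1*37185 = ((1 + 27556) - 130) - 1*37185 = (27557 - 130) - 37185 = 27427 - 37185 = -9758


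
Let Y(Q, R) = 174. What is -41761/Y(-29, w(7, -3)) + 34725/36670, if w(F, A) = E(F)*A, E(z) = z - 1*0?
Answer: -76266686/319029 ≈ -239.06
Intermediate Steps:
E(z) = z (E(z) = z + 0 = z)
w(F, A) = A*F (w(F, A) = F*A = A*F)
-41761/Y(-29, w(7, -3)) + 34725/36670 = -41761/174 + 34725/36670 = -41761*1/174 + 34725*(1/36670) = -41761/174 + 6945/7334 = -76266686/319029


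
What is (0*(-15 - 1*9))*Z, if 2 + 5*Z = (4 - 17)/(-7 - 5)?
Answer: 0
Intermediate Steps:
Z = -11/60 (Z = -⅖ + ((4 - 17)/(-7 - 5))/5 = -⅖ + (-13/(-12))/5 = -⅖ + (-13*(-1/12))/5 = -⅖ + (⅕)*(13/12) = -⅖ + 13/60 = -11/60 ≈ -0.18333)
(0*(-15 - 1*9))*Z = (0*(-15 - 1*9))*(-11/60) = (0*(-15 - 9))*(-11/60) = (0*(-24))*(-11/60) = 0*(-11/60) = 0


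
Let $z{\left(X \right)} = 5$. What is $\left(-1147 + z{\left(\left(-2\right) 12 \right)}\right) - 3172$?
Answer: $-4314$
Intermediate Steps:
$\left(-1147 + z{\left(\left(-2\right) 12 \right)}\right) - 3172 = \left(-1147 + 5\right) - 3172 = -1142 - 3172 = -4314$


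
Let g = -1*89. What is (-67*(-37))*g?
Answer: -220631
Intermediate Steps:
g = -89
(-67*(-37))*g = -67*(-37)*(-89) = 2479*(-89) = -220631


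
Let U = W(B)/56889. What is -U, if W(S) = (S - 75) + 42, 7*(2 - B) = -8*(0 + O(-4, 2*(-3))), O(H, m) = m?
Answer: 265/398223 ≈ 0.00066546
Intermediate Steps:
B = -34/7 (B = 2 - (-8)*(0 + 2*(-3))/7 = 2 - (-8)*(0 - 6)/7 = 2 - (-8)*(-6)/7 = 2 - ⅐*48 = 2 - 48/7 = -34/7 ≈ -4.8571)
W(S) = -33 + S (W(S) = (-75 + S) + 42 = -33 + S)
U = -265/398223 (U = (-33 - 34/7)/56889 = -265/7*1/56889 = -265/398223 ≈ -0.00066546)
-U = -1*(-265/398223) = 265/398223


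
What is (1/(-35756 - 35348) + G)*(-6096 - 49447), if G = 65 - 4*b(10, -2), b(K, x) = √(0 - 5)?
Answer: -256706360137/71104 + 222172*I*√5 ≈ -3.6103e+6 + 4.9679e+5*I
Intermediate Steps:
b(K, x) = I*√5 (b(K, x) = √(-5) = I*√5)
G = 65 - 4*I*√5 ≈ 65.0 - 8.9443*I
(1/(-35756 - 35348) + G)*(-6096 - 49447) = (1/(-35756 - 35348) + (65 - 4*I*√5))*(-6096 - 49447) = (1/(-71104) + (65 - 4*I*√5))*(-55543) = (-1/71104 + (65 - 4*I*√5))*(-55543) = (4621759/71104 - 4*I*√5)*(-55543) = -256706360137/71104 + 222172*I*√5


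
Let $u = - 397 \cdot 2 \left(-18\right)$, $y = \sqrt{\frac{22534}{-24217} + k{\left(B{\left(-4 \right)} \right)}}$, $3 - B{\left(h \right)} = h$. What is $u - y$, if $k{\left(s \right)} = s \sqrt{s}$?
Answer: $14292 - \frac{\sqrt{-545705878 + 4105241623 \sqrt{7}}}{24217} \approx 14288.0$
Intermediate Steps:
$B{\left(h \right)} = 3 - h$
$k{\left(s \right)} = s^{\frac{3}{2}}$
$y = \sqrt{- \frac{22534}{24217} + 7 \sqrt{7}}$ ($y = \sqrt{\frac{22534}{-24217} + \left(3 - -4\right)^{\frac{3}{2}}} = \sqrt{22534 \left(- \frac{1}{24217}\right) + \left(3 + 4\right)^{\frac{3}{2}}} = \sqrt{- \frac{22534}{24217} + 7^{\frac{3}{2}}} = \sqrt{- \frac{22534}{24217} + 7 \sqrt{7}} \approx 4.194$)
$u = 14292$ ($u = \left(-397\right) \left(-36\right) = 14292$)
$u - y = 14292 - \frac{\sqrt{-545705878 + 4105241623 \sqrt{7}}}{24217}$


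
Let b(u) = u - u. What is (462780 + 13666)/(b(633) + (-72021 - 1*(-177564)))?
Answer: 476446/105543 ≈ 4.5142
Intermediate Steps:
b(u) = 0
(462780 + 13666)/(b(633) + (-72021 - 1*(-177564))) = (462780 + 13666)/(0 + (-72021 - 1*(-177564))) = 476446/(0 + (-72021 + 177564)) = 476446/(0 + 105543) = 476446/105543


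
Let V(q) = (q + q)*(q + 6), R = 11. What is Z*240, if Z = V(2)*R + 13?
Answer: 87600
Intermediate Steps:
V(q) = 2*q*(6 + q) (V(q) = (2*q)*(6 + q) = 2*q*(6 + q))
Z = 365 (Z = (2*2*(6 + 2))*11 + 13 = (2*2*8)*11 + 13 = 32*11 + 13 = 352 + 13 = 365)
Z*240 = 365*240 = 87600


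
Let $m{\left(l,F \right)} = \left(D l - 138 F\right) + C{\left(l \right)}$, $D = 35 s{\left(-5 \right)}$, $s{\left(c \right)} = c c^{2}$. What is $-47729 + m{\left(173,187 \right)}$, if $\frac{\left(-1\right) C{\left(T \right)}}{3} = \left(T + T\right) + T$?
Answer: $-831967$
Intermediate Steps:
$s{\left(c \right)} = c^{3}$
$C{\left(T \right)} = - 9 T$ ($C{\left(T \right)} = - 3 \left(\left(T + T\right) + T\right) = - 3 \left(2 T + T\right) = - 3 \cdot 3 T = - 9 T$)
$D = -4375$ ($D = 35 \left(-5\right)^{3} = 35 \left(-125\right) = -4375$)
$m{\left(l,F \right)} = - 4384 l - 138 F$ ($m{\left(l,F \right)} = \left(- 4375 l - 138 F\right) - 9 l = - 4384 l - 138 F$)
$-47729 + m{\left(173,187 \right)} = -47729 - 784238 = -831967$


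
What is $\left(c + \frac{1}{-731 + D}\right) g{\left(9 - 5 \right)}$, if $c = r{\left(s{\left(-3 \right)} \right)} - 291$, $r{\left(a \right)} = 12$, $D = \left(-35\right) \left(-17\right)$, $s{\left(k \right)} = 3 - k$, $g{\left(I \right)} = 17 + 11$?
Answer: $- \frac{265615}{34} \approx -7812.2$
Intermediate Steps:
$g{\left(I \right)} = 28$
$D = 595$
$c = -279$ ($c = 12 - 291 = -279$)
$\left(c + \frac{1}{-731 + D}\right) g{\left(9 - 5 \right)} = \left(-279 + \frac{1}{-731 + 595}\right) 28 = \left(-279 + \frac{1}{-136}\right) 28 = \left(-279 - \frac{1}{136}\right) 28 = \left(- \frac{37945}{136}\right) 28 = - \frac{265615}{34}$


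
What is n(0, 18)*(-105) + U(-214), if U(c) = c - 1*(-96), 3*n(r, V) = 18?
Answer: -748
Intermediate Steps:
n(r, V) = 6 (n(r, V) = (⅓)*18 = 6)
U(c) = 96 + c (U(c) = c + 96 = 96 + c)
n(0, 18)*(-105) + U(-214) = 6*(-105) + (96 - 214) = -630 - 118 = -748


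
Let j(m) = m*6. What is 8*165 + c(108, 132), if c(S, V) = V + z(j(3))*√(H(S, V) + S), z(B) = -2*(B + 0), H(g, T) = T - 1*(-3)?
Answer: 1452 - 324*√3 ≈ 890.82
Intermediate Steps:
H(g, T) = 3 + T (H(g, T) = T + 3 = 3 + T)
j(m) = 6*m
z(B) = -2*B
c(S, V) = V - 36*√(3 + S + V) (c(S, V) = V + (-12*3)*√((3 + V) + S) = V + (-2*18)*√(3 + S + V) = V - 36*√(3 + S + V))
8*165 + c(108, 132) = 8*165 + (132 - 36*√(3 + 108 + 132)) = 1320 + (132 - 324*√3) = 1452 - 324*√3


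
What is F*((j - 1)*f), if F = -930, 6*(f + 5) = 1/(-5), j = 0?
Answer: -4681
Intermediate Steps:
f = -151/30 (f = -5 + (1/6)/(-5) = -5 + (1/6)*(-1/5) = -5 - 1/30 = -151/30 ≈ -5.0333)
F*((j - 1)*f) = -930*(0 - 1)*(-151)/30 = -(-930)*(-151)/30 = -930*151/30 = -4681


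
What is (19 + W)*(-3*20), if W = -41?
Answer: 1320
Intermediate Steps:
(19 + W)*(-3*20) = (19 - 41)*(-3*20) = -22*(-60) = 1320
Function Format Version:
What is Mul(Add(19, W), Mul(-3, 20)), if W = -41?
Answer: 1320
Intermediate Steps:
Mul(Add(19, W), Mul(-3, 20)) = Mul(Add(19, -41), Mul(-3, 20)) = Mul(-22, -60) = 1320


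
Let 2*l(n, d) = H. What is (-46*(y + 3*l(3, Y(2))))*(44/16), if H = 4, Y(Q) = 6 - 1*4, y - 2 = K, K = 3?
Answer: -2783/2 ≈ -1391.5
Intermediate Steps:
y = 5 (y = 2 + 3 = 5)
Y(Q) = 2 (Y(Q) = 6 - 4 = 2)
l(n, d) = 2 (l(n, d) = (½)*4 = 2)
(-46*(y + 3*l(3, Y(2))))*(44/16) = (-46*(5 + 3*2))*(44/16) = (-46*(5 + 6))*(44*(1/16)) = -46*11*(11/4) = -506*11/4 = -2783/2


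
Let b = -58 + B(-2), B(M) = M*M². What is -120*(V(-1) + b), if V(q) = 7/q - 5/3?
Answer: 8960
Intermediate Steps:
B(M) = M³
b = -66 (b = -58 + (-2)³ = -58 - 8 = -66)
V(q) = -5/3 + 7/q (V(q) = 7/q - 5*⅓ = 7/q - 5/3 = -5/3 + 7/q)
-120*(V(-1) + b) = -120*((-5/3 + 7/(-1)) - 66) = -120*((-5/3 + 7*(-1)) - 66) = -120*((-5/3 - 7) - 66) = -120*(-26/3 - 66) = -120*(-224/3) = 8960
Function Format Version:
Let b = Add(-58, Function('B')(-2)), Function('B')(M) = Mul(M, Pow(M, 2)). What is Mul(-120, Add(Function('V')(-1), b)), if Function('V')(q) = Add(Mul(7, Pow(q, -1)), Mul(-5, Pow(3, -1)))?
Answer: 8960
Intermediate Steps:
Function('B')(M) = Pow(M, 3)
b = -66 (b = Add(-58, Pow(-2, 3)) = Add(-58, -8) = -66)
Function('V')(q) = Add(Rational(-5, 3), Mul(7, Pow(q, -1))) (Function('V')(q) = Add(Mul(7, Pow(q, -1)), Mul(-5, Rational(1, 3))) = Add(Mul(7, Pow(q, -1)), Rational(-5, 3)) = Add(Rational(-5, 3), Mul(7, Pow(q, -1))))
Mul(-120, Add(Function('V')(-1), b)) = Mul(-120, Add(Add(Rational(-5, 3), Mul(7, Pow(-1, -1))), -66)) = Mul(-120, Add(Add(Rational(-5, 3), Mul(7, -1)), -66)) = Mul(-120, Add(Add(Rational(-5, 3), -7), -66)) = Mul(-120, Add(Rational(-26, 3), -66)) = Mul(-120, Rational(-224, 3)) = 8960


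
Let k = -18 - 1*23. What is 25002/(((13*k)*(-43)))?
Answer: 25002/22919 ≈ 1.0909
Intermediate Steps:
k = -41 (k = -18 - 23 = -41)
25002/(((13*k)*(-43))) = 25002/(((13*(-41))*(-43))) = 25002/((-533*(-43))) = 25002/22919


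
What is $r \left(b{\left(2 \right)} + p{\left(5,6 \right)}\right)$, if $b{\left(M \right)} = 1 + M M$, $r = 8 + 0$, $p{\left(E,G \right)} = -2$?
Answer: $24$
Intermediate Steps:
$r = 8$
$b{\left(M \right)} = 1 + M^{2}$
$r \left(b{\left(2 \right)} + p{\left(5,6 \right)}\right) = 8 \left(\left(1 + 2^{2}\right) - 2\right) = 8 \left(\left(1 + 4\right) - 2\right) = 8 \left(5 - 2\right) = 8 \cdot 3 = 24$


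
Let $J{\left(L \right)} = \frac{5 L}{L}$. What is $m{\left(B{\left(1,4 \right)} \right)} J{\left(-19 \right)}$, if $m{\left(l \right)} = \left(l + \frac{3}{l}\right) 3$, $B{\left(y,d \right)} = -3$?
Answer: $-60$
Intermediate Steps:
$J{\left(L \right)} = 5$
$m{\left(l \right)} = 3 l + \frac{9}{l}$
$m{\left(B{\left(1,4 \right)} \right)} J{\left(-19 \right)} = \left(3 \left(-3\right) + \frac{9}{-3}\right) 5 = \left(-9 + 9 \left(- \frac{1}{3}\right)\right) 5 = \left(-9 - 3\right) 5 = \left(-12\right) 5 = -60$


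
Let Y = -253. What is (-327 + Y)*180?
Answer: -104400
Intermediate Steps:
(-327 + Y)*180 = (-327 - 253)*180 = -580*180 = -104400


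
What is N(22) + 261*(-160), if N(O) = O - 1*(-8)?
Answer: -41730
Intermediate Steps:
N(O) = 8 + O (N(O) = O + 8 = 8 + O)
N(22) + 261*(-160) = (8 + 22) + 261*(-160) = 30 - 41760 = -41730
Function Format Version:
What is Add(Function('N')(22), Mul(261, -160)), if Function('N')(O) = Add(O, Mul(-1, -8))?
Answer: -41730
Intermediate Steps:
Function('N')(O) = Add(8, O) (Function('N')(O) = Add(O, 8) = Add(8, O))
Add(Function('N')(22), Mul(261, -160)) = Add(Add(8, 22), Mul(261, -160)) = Add(30, -41760) = -41730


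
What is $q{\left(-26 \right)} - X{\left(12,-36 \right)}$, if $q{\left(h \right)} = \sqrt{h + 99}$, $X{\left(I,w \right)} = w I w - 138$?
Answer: $-15414 + \sqrt{73} \approx -15405.0$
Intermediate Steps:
$X{\left(I,w \right)} = -138 + I w^{2}$ ($X{\left(I,w \right)} = I w w - 138 = I w^{2} - 138 = -138 + I w^{2}$)
$q{\left(h \right)} = \sqrt{99 + h}$
$q{\left(-26 \right)} - X{\left(12,-36 \right)} = \sqrt{99 - 26} - \left(-138 + 12 \left(-36\right)^{2}\right) = \sqrt{73} - \left(-138 + 12 \cdot 1296\right) = \sqrt{73} - \left(-138 + 15552\right) = \sqrt{73} - 15414 = -15414 + \sqrt{73}$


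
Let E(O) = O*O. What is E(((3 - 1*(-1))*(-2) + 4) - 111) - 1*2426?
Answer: 10799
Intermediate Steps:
E(O) = O²
E(((3 - 1*(-1))*(-2) + 4) - 111) - 1*2426 = (((3 - 1*(-1))*(-2) + 4) - 111)² - 1*2426 = (((3 + 1)*(-2) + 4) - 111)² - 2426 = ((4*(-2) + 4) - 111)² - 2426 = ((-8 + 4) - 111)² - 2426 = (-4 - 111)² - 2426 = (-115)² - 2426 = 13225 - 2426 = 10799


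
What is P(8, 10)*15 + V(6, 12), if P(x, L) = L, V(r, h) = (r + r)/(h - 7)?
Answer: 762/5 ≈ 152.40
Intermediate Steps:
V(r, h) = 2*r/(-7 + h) (V(r, h) = (2*r)/(-7 + h) = 2*r/(-7 + h))
P(8, 10)*15 + V(6, 12) = 10*15 + 2*6/(-7 + 12) = 150 + 2*6/5 = 150 + 2*6*(1/5) = 150 + 12/5 = 762/5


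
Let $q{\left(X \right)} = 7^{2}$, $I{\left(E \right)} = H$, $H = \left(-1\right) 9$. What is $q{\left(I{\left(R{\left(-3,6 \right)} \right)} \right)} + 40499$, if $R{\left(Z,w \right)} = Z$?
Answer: $40548$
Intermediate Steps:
$H = -9$
$I{\left(E \right)} = -9$
$q{\left(X \right)} = 49$
$q{\left(I{\left(R{\left(-3,6 \right)} \right)} \right)} + 40499 = 49 + 40499 = 40548$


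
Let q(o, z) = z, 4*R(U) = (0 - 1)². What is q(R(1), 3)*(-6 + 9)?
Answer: 9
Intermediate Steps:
R(U) = ¼ (R(U) = (0 - 1)²/4 = (¼)*(-1)² = (¼)*1 = ¼)
q(R(1), 3)*(-6 + 9) = 3*(-6 + 9) = 3*3 = 9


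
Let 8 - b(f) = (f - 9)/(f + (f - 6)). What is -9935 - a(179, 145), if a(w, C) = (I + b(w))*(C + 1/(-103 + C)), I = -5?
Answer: -76137833/7392 ≈ -10300.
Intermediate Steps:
b(f) = 8 - (-9 + f)/(-6 + 2*f) (b(f) = 8 - (f - 9)/(f + (f - 6)) = 8 - (-9 + f)/(f + (-6 + f)) = 8 - (-9 + f)/(-6 + 2*f))
a(w, C) = (-5 + 3*(-13 + 5*w)/(2*(-3 + w)))*(C + 1/(-103 + C))
-9935 - a(179, 145) = -9935 - (-9 - 9*145² + 5*179 + 927*145 - 515*145*179 + 5*179*145²)/(2*(309 - 103*179 - 3*145 + 145*179)) = -9935 - (-9 - 9*21025 + 895 + 134415 - 13366825 + 5*179*21025)/(2*(309 - 18437 - 435 + 25955)) = -9935 - (-9 - 189225 + 895 + 134415 - 13366825 + 18817375)/(2*7392) = -9935 - 5396626/(2*7392) = -9935 - 1*2698313/7392 = -9935 - 2698313/7392 = -76137833/7392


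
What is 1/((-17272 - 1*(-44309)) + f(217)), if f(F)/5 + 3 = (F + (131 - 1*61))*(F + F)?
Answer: 1/649812 ≈ 1.5389e-6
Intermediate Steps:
f(F) = -15 + 10*F*(70 + F) (f(F) = -15 + 5*((F + (131 - 1*61))*(F + F)) = -15 + 5*((F + (131 - 61))*(2*F)) = -15 + 5*((F + 70)*(2*F)) = -15 + 5*((70 + F)*(2*F)) = -15 + 5*(2*F*(70 + F)) = -15 + 10*F*(70 + F))
1/((-17272 - 1*(-44309)) + f(217)) = 1/((-17272 - 1*(-44309)) + (-15 + 10*217**2 + 700*217)) = 1/((-17272 + 44309) + (-15 + 10*47089 + 151900)) = 1/(27037 + (-15 + 470890 + 151900)) = 1/(27037 + 622775) = 1/649812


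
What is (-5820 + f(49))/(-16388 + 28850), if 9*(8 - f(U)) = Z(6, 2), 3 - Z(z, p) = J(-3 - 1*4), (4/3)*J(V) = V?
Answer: -69755/149544 ≈ -0.46645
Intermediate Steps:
J(V) = 3*V/4
Z(z, p) = 33/4 (Z(z, p) = 3 - 3*(-3 - 1*4)/4 = 3 - 3*(-3 - 4)/4 = 3 - 3*(-7)/4 = 3 - 1*(-21/4) = 3 + 21/4 = 33/4)
f(U) = 85/12 (f(U) = 8 - 1/9*33/4 = 8 - 11/12 = 85/12)
(-5820 + f(49))/(-16388 + 28850) = (-5820 + 85/12)/(-16388 + 28850) = -69755/12/12462 = -69755/12*1/12462 = -69755/149544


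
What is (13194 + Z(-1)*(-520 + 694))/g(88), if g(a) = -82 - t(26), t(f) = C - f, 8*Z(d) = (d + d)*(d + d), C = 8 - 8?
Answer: -13281/56 ≈ -237.16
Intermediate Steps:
C = 0
Z(d) = d²/2 (Z(d) = ((d + d)*(d + d))/8 = ((2*d)*(2*d))/8 = (4*d²)/8 = d²/2)
t(f) = -f (t(f) = 0 - f = -f)
g(a) = -56 (g(a) = -82 - (-1)*26 = -82 - 1*(-26) = -82 + 26 = -56)
(13194 + Z(-1)*(-520 + 694))/g(88) = (13194 + ((½)*(-1)²)*(-520 + 694))/(-56) = (13194 + ((½)*1)*174)*(-1/56) = (13194 + (½)*174)*(-1/56) = (13194 + 87)*(-1/56) = 13281*(-1/56) = -13281/56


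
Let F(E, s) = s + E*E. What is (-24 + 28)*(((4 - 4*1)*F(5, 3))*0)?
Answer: 0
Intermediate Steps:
F(E, s) = s + E²
(-24 + 28)*(((4 - 4*1)*F(5, 3))*0) = (-24 + 28)*(((4 - 4*1)*(3 + 5²))*0) = 4*(((4 - 4)*(3 + 25))*0) = 4*((0*28)*0) = 4*(0*0) = 4*0 = 0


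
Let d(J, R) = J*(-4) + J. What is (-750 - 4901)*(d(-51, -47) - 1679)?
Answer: 8623426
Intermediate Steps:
d(J, R) = -3*J (d(J, R) = -4*J + J = -3*J)
(-750 - 4901)*(d(-51, -47) - 1679) = (-750 - 4901)*(-3*(-51) - 1679) = -5651*(153 - 1679) = -5651*(-1526) = 8623426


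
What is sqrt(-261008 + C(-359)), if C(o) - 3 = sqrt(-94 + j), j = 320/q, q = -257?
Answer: sqrt(-17239119245 + 257*I*sqrt(6290846))/257 ≈ 0.0095514 + 510.89*I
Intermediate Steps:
j = -320/257 (j = 320/(-257) = 320*(-1/257) = -320/257 ≈ -1.2451)
C(o) = 3 + I*sqrt(6290846)/257 (C(o) = 3 + sqrt(-94 - 320/257) = 3 + sqrt(-24478/257) = 3 + I*sqrt(6290846)/257)
sqrt(-261008 + C(-359)) = sqrt(-261008 + (3 + I*sqrt(6290846)/257)) = sqrt(-261005 + I*sqrt(6290846)/257)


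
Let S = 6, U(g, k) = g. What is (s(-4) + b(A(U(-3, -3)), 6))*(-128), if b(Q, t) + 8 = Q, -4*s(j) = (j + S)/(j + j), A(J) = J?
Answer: 1400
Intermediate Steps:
s(j) = -(6 + j)/(8*j) (s(j) = -(j + 6)/(4*(j + j)) = -(6 + j)/(4*(2*j)) = -(6 + j)*1/(2*j)/4 = -(6 + j)/(8*j))
b(Q, t) = -8 + Q
(s(-4) + b(A(U(-3, -3)), 6))*(-128) = ((⅛)*(-6 - 1*(-4))/(-4) + (-8 - 3))*(-128) = ((⅛)*(-¼)*(-6 + 4) - 11)*(-128) = ((⅛)*(-¼)*(-2) - 11)*(-128) = (1/16 - 11)*(-128) = -175/16*(-128) = 1400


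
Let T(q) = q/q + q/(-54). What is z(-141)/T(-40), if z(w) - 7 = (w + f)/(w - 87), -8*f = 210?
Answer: 63477/14288 ≈ 4.4427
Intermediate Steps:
f = -105/4 (f = -1/8*210 = -105/4 ≈ -26.250)
z(w) = 7 + (-105/4 + w)/(-87 + w) (z(w) = 7 + (w - 105/4)/(w - 87) = 7 + (-105/4 + w)/(-87 + w))
T(q) = 1 - q/54 (T(q) = 1 + q*(-1/54) = 1 - q/54)
z(-141)/T(-40) = ((-2541 + 32*(-141))/(4*(-87 - 141)))/(1 - 1/54*(-40)) = ((1/4)*(-2541 - 4512)/(-228))/(1 + 20/27) = ((1/4)*(-1/228)*(-7053))/(47/27) = (2351/304)*(27/47) = 63477/14288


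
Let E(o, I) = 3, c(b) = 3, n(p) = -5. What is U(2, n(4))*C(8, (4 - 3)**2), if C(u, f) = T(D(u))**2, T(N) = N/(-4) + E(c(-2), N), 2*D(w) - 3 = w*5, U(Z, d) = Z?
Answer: 361/32 ≈ 11.281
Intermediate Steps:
D(w) = 3/2 + 5*w/2 (D(w) = 3/2 + (w*5)/2 = 3/2 + (5*w)/2 = 3/2 + 5*w/2)
T(N) = 3 - N/4 (T(N) = N/(-4) + 3 = N*(-1/4) + 3 = -N/4 + 3 = 3 - N/4)
C(u, f) = (21/8 - 5*u/8)**2 (C(u, f) = (3 - (3/2 + 5*u/2)/4)**2 = (3 + (-3/8 - 5*u/8))**2 = (21/8 - 5*u/8)**2)
U(2, n(4))*C(8, (4 - 3)**2) = 2*((-21 + 5*8)**2/64) = 2*((-21 + 40)**2/64) = 2*((1/64)*19**2) = 2*((1/64)*361) = 2*(361/64) = 361/32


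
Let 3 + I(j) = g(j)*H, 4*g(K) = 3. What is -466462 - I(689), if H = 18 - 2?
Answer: -466471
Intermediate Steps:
g(K) = ¾ (g(K) = (¼)*3 = ¾)
H = 16
I(j) = 9 (I(j) = -3 + (¾)*16 = -3 + 12 = 9)
-466462 - I(689) = -466462 - 1*9 = -466462 - 9 = -466471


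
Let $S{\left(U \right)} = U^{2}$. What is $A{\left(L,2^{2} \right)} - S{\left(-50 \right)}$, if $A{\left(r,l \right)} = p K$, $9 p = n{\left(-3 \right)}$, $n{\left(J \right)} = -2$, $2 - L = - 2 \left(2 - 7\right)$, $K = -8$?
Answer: $- \frac{22484}{9} \approx -2498.2$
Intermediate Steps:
$L = -8$ ($L = 2 - - 2 \left(2 - 7\right) = 2 - \left(-2\right) \left(-5\right) = 2 - 10 = -8$)
$p = - \frac{2}{9}$ ($p = \frac{1}{9} \left(-2\right) = - \frac{2}{9} \approx -0.22222$)
$A{\left(r,l \right)} = \frac{16}{9}$ ($A{\left(r,l \right)} = \left(- \frac{2}{9}\right) \left(-8\right) = \frac{16}{9}$)
$A{\left(L,2^{2} \right)} - S{\left(-50 \right)} = \frac{16}{9} - \left(-50\right)^{2} = \frac{16}{9} - 2500 = - \frac{22484}{9}$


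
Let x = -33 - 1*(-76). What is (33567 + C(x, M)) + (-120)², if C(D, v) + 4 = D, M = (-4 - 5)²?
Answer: 48006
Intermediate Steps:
M = 81 (M = (-9)² = 81)
x = 43 (x = -33 + 76 = 43)
C(D, v) = -4 + D
(33567 + C(x, M)) + (-120)² = (33567 + (-4 + 43)) + (-120)² = (33567 + 39) + 14400 = 33606 + 14400 = 48006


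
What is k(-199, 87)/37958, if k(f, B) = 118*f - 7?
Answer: -23489/37958 ≈ -0.61882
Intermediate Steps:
k(f, B) = -7 + 118*f
k(-199, 87)/37958 = (-7 + 118*(-199))/37958 = (-7 - 23482)*(1/37958) = -23489*1/37958 = -23489/37958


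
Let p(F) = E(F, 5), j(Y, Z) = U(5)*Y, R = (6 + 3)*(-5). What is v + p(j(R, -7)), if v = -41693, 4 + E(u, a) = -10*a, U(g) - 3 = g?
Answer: -41747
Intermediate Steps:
U(g) = 3 + g
E(u, a) = -4 - 10*a
R = -45 (R = 9*(-5) = -45)
j(Y, Z) = 8*Y (j(Y, Z) = (3 + 5)*Y = 8*Y)
p(F) = -54 (p(F) = -4 - 10*5 = -4 - 50 = -54)
v + p(j(R, -7)) = -41693 - 54 = -41747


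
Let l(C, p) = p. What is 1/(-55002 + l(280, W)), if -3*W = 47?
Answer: -3/165053 ≈ -1.8176e-5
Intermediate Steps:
W = -47/3 (W = -1/3*47 = -47/3 ≈ -15.667)
1/(-55002 + l(280, W)) = 1/(-55002 - 47/3) = 1/(-165053/3) = -3/165053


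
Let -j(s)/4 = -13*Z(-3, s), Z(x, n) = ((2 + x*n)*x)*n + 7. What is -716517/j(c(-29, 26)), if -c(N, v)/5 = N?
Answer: -716517/9794824 ≈ -0.073153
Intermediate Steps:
Z(x, n) = 7 + n*x*(2 + n*x) (Z(x, n) = ((2 + n*x)*x)*n + 7 = (x*(2 + n*x))*n + 7 = n*x*(2 + n*x) + 7 = 7 + n*x*(2 + n*x))
c(N, v) = -5*N
j(s) = 364 - 312*s + 468*s**2 (j(s) = -(-52)*(7 + s**2*(-3)**2 + 2*s*(-3)) = -(-52)*(7 + s**2*9 - 6*s) = -(-52)*(7 + 9*s**2 - 6*s) = -(-52)*(7 - 6*s + 9*s**2) = -4*(-91 - 117*s**2 + 78*s) = 364 - 312*s + 468*s**2)
-716517/j(c(-29, 26)) = -716517/(364 - (-1560)*(-29) + 468*(-5*(-29))**2) = -716517/(364 - 312*145 + 468*145**2) = -716517/(364 - 45240 + 468*21025) = -716517/(364 - 45240 + 9839700) = -716517/9794824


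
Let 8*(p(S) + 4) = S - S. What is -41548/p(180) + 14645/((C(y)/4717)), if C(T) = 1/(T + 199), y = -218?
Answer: -1312518448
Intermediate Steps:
p(S) = -4 (p(S) = -4 + (S - S)/8 = -4 + (⅛)*0 = -4 + 0 = -4)
C(T) = 1/(199 + T)
-41548/p(180) + 14645/((C(y)/4717)) = -41548/(-4) + 14645/((1/((199 - 218)*4717))) = -41548*(-¼) + 14645/(((1/4717)/(-19))) = 10387 + 14645/((-1/19*1/4717)) = 10387 + 14645/(-1/89623) = 10387 + 14645*(-89623) = 10387 - 1312528835 = -1312518448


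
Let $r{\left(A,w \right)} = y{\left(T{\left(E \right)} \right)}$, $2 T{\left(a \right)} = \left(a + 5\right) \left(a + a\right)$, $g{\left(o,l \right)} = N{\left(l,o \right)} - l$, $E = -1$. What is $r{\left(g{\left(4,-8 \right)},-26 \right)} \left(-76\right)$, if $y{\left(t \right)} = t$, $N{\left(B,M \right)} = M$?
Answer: $304$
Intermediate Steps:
$g{\left(o,l \right)} = o - l$
$T{\left(a \right)} = a \left(5 + a\right)$ ($T{\left(a \right)} = \frac{\left(a + 5\right) \left(a + a\right)}{2} = \frac{\left(5 + a\right) 2 a}{2} = \frac{2 a \left(5 + a\right)}{2} = a \left(5 + a\right)$)
$r{\left(A,w \right)} = -4$ ($r{\left(A,w \right)} = - (5 - 1) = \left(-1\right) 4 = -4$)
$r{\left(g{\left(4,-8 \right)},-26 \right)} \left(-76\right) = \left(-4\right) \left(-76\right) = 304$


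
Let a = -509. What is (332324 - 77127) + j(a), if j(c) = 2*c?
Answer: 254179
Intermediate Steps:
(332324 - 77127) + j(a) = (332324 - 77127) + 2*(-509) = 255197 - 1018 = 254179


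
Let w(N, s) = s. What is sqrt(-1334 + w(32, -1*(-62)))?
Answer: 2*I*sqrt(318) ≈ 35.665*I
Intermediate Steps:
sqrt(-1334 + w(32, -1*(-62))) = sqrt(-1334 - 1*(-62)) = sqrt(-1334 + 62) = sqrt(-1272) = 2*I*sqrt(318)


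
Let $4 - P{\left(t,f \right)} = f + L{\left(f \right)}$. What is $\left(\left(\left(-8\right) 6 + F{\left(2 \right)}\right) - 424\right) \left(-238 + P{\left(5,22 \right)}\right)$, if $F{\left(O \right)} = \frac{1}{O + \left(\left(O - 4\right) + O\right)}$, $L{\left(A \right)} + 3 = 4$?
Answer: $\frac{242351}{2} \approx 1.2118 \cdot 10^{5}$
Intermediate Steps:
$L{\left(A \right)} = 1$ ($L{\left(A \right)} = -3 + 4 = 1$)
$P{\left(t,f \right)} = 3 - f$ ($P{\left(t,f \right)} = 4 - \left(f + 1\right) = 4 - \left(1 + f\right) = 3 - f$)
$F{\left(O \right)} = \frac{1}{-4 + 3 O}$ ($F{\left(O \right)} = \frac{1}{O + \left(\left(-4 + O\right) + O\right)} = \frac{1}{O + \left(-4 + 2 O\right)} = \frac{1}{-4 + 3 O}$)
$\left(\left(\left(-8\right) 6 + F{\left(2 \right)}\right) - 424\right) \left(-238 + P{\left(5,22 \right)}\right) = \left(\left(\left(-8\right) 6 + \frac{1}{-4 + 3 \cdot 2}\right) - 424\right) \left(-238 + \left(3 - 22\right)\right) = \left(\left(-48 + \frac{1}{-4 + 6}\right) - 424\right) \left(-238 + \left(3 - 22\right)\right) = \left(\left(-48 + \frac{1}{2}\right) - 424\right) \left(-238 - 19\right) = \left(\left(-48 + \frac{1}{2}\right) - 424\right) \left(-257\right) = \left(- \frac{95}{2} - 424\right) \left(-257\right) = \left(- \frac{943}{2}\right) \left(-257\right) = \frac{242351}{2}$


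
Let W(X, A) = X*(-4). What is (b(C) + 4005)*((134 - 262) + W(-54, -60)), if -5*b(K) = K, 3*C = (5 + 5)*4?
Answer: 1056616/3 ≈ 3.5221e+5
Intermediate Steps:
W(X, A) = -4*X
C = 40/3 (C = ((5 + 5)*4)/3 = (10*4)/3 = (⅓)*40 = 40/3 ≈ 13.333)
b(K) = -K/5
(b(C) + 4005)*((134 - 262) + W(-54, -60)) = (-⅕*40/3 + 4005)*((134 - 262) - 4*(-54)) = (-8/3 + 4005)*(-128 + 216) = (12007/3)*88 = 1056616/3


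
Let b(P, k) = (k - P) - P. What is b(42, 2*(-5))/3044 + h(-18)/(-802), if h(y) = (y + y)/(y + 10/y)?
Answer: -3394013/101923774 ≈ -0.033300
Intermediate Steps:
b(P, k) = k - 2*P
h(y) = 2*y/(y + 10/y) (h(y) = (2*y)/(y + 10/y) = 2*y/(y + 10/y))
b(42, 2*(-5))/3044 + h(-18)/(-802) = (2*(-5) - 2*42)/3044 + (2*(-18)²/(10 + (-18)²))/(-802) = (-10 - 84)*(1/3044) + (2*324/(10 + 324))*(-1/802) = -94*1/3044 + (2*324/334)*(-1/802) = -47/1522 + (2*324*(1/334))*(-1/802) = -47/1522 + (324/167)*(-1/802) = -47/1522 - 162/66967 = -3394013/101923774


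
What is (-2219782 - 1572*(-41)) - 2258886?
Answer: -4414216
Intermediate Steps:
(-2219782 - 1572*(-41)) - 2258886 = (-2219782 + 64452) - 2258886 = -2155330 - 2258886 = -4414216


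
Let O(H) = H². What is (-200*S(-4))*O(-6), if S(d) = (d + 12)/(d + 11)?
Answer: -57600/7 ≈ -8228.6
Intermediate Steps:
S(d) = (12 + d)/(11 + d)
(-200*S(-4))*O(-6) = -200*(12 - 4)/(11 - 4)*(-6)² = -200*8/7*36 = -1600/7*36 = -57600/7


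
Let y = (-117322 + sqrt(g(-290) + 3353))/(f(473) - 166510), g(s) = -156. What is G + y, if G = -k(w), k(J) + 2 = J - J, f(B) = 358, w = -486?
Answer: 224813/83076 - sqrt(3197)/166152 ≈ 2.7058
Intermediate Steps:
k(J) = -2 (k(J) = -2 + (J - J) = -2 + 0 = -2)
y = 58661/83076 - sqrt(3197)/166152 (y = (-117322 + sqrt(-156 + 3353))/(358 - 166510) = (-117322 + sqrt(3197))/(-166152) = (-117322 + sqrt(3197))*(-1/166152) = 58661/83076 - sqrt(3197)/166152 ≈ 0.70577)
G = 2 (G = -1*(-2) = 2)
G + y = 2 + (58661/83076 - sqrt(3197)/166152) = 224813/83076 - sqrt(3197)/166152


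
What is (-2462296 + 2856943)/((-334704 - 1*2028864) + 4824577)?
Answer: 394647/2461009 ≈ 0.16036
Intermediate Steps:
(-2462296 + 2856943)/((-334704 - 1*2028864) + 4824577) = 394647/((-334704 - 2028864) + 4824577) = 394647/(-2363568 + 4824577) = 394647/2461009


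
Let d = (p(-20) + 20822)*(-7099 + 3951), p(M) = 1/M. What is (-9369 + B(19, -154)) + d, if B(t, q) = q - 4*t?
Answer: -327785488/5 ≈ -6.5557e+7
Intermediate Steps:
d = -327737493/5 (d = (1/(-20) + 20822)*(-7099 + 3951) = (-1/20 + 20822)*(-3148) = (416439/20)*(-3148) = -327737493/5 ≈ -6.5548e+7)
(-9369 + B(19, -154)) + d = (-9369 + (-154 - 4*19)) - 327737493/5 = (-9369 + (-154 - 76)) - 327737493/5 = (-9369 - 230) - 327737493/5 = -9599 - 327737493/5 = -327785488/5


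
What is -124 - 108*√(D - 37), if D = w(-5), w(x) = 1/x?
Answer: -124 - 108*I*√930/5 ≈ -124.0 - 658.71*I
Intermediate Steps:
D = -⅕ (D = 1/(-5) = -⅕ ≈ -0.20000)
-124 - 108*√(D - 37) = -124 - 108*√(-⅕ - 37) = -124 - 108*I*√930/5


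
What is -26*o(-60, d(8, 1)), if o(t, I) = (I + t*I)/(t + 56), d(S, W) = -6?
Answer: 2301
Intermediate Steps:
o(t, I) = (I + I*t)/(56 + t)
-26*o(-60, d(8, 1)) = -(-156)*(1 - 60)/(56 - 60) = -(-156)*(-59)/(-4) = -(-156)*(-1)*(-59)/4 = -26*(-177/2) = 2301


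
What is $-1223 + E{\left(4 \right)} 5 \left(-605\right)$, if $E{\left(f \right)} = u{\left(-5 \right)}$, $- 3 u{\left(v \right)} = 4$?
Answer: $\frac{8431}{3} \approx 2810.3$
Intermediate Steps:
$u{\left(v \right)} = - \frac{4}{3}$ ($u{\left(v \right)} = \left(- \frac{1}{3}\right) 4 = - \frac{4}{3}$)
$E{\left(f \right)} = - \frac{4}{3}$
$-1223 + E{\left(4 \right)} 5 \left(-605\right) = -1223 + \left(- \frac{4}{3}\right) 5 \left(-605\right) = -1223 - - \frac{12100}{3} = -1223 + \frac{12100}{3} = \frac{8431}{3}$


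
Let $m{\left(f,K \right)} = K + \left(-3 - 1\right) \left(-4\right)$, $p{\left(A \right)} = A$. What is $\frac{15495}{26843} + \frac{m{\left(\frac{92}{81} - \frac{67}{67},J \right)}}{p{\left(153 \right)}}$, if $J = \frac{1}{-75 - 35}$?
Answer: $\frac{18117511}{26574570} \approx 0.68176$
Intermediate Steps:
$J = - \frac{1}{110}$ ($J = \frac{1}{-110} = - \frac{1}{110} \approx -0.0090909$)
$m{\left(f,K \right)} = 16 + K$ ($m{\left(f,K \right)} = K - -16 = K + 16 = 16 + K$)
$\frac{15495}{26843} + \frac{m{\left(\frac{92}{81} - \frac{67}{67},J \right)}}{p{\left(153 \right)}} = \frac{15495}{26843} + \frac{16 - \frac{1}{110}}{153} = 15495 \cdot \frac{1}{26843} + \frac{1759}{110} \cdot \frac{1}{153} = \frac{15495}{26843} + \frac{1759}{16830} = \frac{18117511}{26574570}$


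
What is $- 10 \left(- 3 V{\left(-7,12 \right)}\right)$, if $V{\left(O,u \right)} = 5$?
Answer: $150$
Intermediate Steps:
$- 10 \left(- 3 V{\left(-7,12 \right)}\right) = - 10 \left(\left(-3\right) 5\right) = \left(-10\right) \left(-15\right) = 150$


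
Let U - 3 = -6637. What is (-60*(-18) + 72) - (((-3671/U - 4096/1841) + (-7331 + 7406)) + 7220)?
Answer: -75005236189/12213194 ≈ -6141.3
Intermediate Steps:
U = -6634 (U = 3 - 6637 = -6634)
(-60*(-18) + 72) - (((-3671/U - 4096/1841) + (-7331 + 7406)) + 7220) = (-60*(-18) + 72) - (((-3671/(-6634) - 4096/1841) + (-7331 + 7406)) + 7220) = (1080 + 72) - (((-3671*(-1/6634) - 4096*1/1841) + 75) + 7220) = 1152 - (((3671/6634 - 4096/1841) + 75) + 7220) = 1152 - ((-20414553/12213194 + 75) + 7220) = 1152 - (895574997/12213194 + 7220) = 1152 - 1*89074835677/12213194 = 1152 - 89074835677/12213194 = -75005236189/12213194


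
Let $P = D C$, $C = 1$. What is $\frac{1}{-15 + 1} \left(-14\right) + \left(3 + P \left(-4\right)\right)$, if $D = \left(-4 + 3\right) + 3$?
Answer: $-4$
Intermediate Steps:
$D = 2$ ($D = -1 + 3 = 2$)
$P = 2$ ($P = 2 \cdot 1 = 2$)
$\frac{1}{-15 + 1} \left(-14\right) + \left(3 + P \left(-4\right)\right) = \frac{1}{-15 + 1} \left(-14\right) + \left(3 + 2 \left(-4\right)\right) = \frac{1}{-14} \left(-14\right) + \left(3 - 8\right) = \left(- \frac{1}{14}\right) \left(-14\right) - 5 = 1 - 5 = -4$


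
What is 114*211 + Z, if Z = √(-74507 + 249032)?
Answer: 24054 + 5*√6981 ≈ 24472.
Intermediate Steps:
Z = 5*√6981 (Z = √174525 = 5*√6981 ≈ 417.76)
114*211 + Z = 114*211 + 5*√6981 = 24054 + 5*√6981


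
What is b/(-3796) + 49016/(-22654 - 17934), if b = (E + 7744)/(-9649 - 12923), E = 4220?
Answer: -1198449665/992498364 ≈ -1.2075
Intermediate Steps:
b = -997/1881 (b = (4220 + 7744)/(-9649 - 12923) = 11964/(-22572) = 11964*(-1/22572) = -997/1881 ≈ -0.53004)
b/(-3796) + 49016/(-22654 - 17934) = -997/1881/(-3796) + 49016/(-22654 - 17934) = -997/1881*(-1/3796) + 49016/(-40588) = 997/7140276 + 49016*(-1/40588) = 997/7140276 - 12254/10147 = -1198449665/992498364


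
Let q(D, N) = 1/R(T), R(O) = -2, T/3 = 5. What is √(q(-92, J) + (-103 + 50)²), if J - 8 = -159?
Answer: √11234/2 ≈ 52.995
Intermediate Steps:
T = 15 (T = 3*5 = 15)
J = -151 (J = 8 - 159 = -151)
q(D, N) = -½ (q(D, N) = 1/(-2) = -½)
√(q(-92, J) + (-103 + 50)²) = √(-½ + (-103 + 50)²) = √(-½ + (-53)²) = √(-½ + 2809) = √(5617/2) = √11234/2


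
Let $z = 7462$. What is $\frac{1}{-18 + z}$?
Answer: $\frac{1}{7444} \approx 0.00013434$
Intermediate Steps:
$\frac{1}{-18 + z} = \frac{1}{-18 + 7462} = \frac{1}{7444}$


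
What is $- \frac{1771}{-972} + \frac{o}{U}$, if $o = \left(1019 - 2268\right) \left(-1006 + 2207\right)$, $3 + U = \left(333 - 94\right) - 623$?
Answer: $\frac{162081445}{41796} \approx 3877.9$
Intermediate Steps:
$U = -387$ ($U = -3 + \left(\left(333 - 94\right) - 623\right) = -3 + \left(239 - 623\right) = -3 - 384 = -387$)
$o = -1500049$ ($o = \left(-1249\right) 1201 = -1500049$)
$- \frac{1771}{-972} + \frac{o}{U} = - \frac{1771}{-972} - \frac{1500049}{-387} = \left(-1771\right) \left(- \frac{1}{972}\right) - - \frac{1500049}{387} = \frac{1771}{972} + \frac{1500049}{387} = \frac{162081445}{41796}$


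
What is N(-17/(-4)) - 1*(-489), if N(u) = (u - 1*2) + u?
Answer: 991/2 ≈ 495.50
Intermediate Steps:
N(u) = -2 + 2*u (N(u) = (u - 2) + u = (-2 + u) + u = -2 + 2*u)
N(-17/(-4)) - 1*(-489) = (-2 + 2*(-17/(-4))) - 1*(-489) = (-2 + 2*(-17*(-¼))) + 489 = (-2 + 2*(17/4)) + 489 = (-2 + 17/2) + 489 = 13/2 + 489 = 991/2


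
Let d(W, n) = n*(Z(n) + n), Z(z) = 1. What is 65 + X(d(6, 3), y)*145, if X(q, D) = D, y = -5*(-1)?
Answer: 790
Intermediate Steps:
y = 5
d(W, n) = n*(1 + n)
65 + X(d(6, 3), y)*145 = 65 + 5*145 = 65 + 725 = 790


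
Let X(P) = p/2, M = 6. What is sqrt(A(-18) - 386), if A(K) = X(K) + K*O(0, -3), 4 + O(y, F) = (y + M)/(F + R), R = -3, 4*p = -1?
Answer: I*sqrt(4738)/4 ≈ 17.208*I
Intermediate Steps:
p = -1/4 (p = (1/4)*(-1) = -1/4 ≈ -0.25000)
O(y, F) = -4 + (6 + y)/(-3 + F) (O(y, F) = -4 + (y + 6)/(F - 3) = -4 + (6 + y)/(-3 + F))
X(P) = -1/8 (X(P) = -1/4/2 = -1/4*1/2 = -1/8)
A(K) = -1/8 - 5*K (A(K) = -1/8 + K*((18 + 0 - 4*(-3))/(-3 - 3)) = -1/8 + K*((18 + 0 + 12)/(-6)) = -1/8 + K*(-1/6*30) = -1/8 + K*(-5) = -1/8 - 5*K)
sqrt(A(-18) - 386) = sqrt((-1/8 - 5*(-18)) - 386) = sqrt((-1/8 + 90) - 386) = sqrt(719/8 - 386) = sqrt(-2369/8) = I*sqrt(4738)/4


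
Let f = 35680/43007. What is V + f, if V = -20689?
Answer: -889736143/43007 ≈ -20688.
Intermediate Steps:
f = 35680/43007 (f = 35680*(1/43007) = 35680/43007 ≈ 0.82963)
V + f = -20689 + 35680/43007 = -889736143/43007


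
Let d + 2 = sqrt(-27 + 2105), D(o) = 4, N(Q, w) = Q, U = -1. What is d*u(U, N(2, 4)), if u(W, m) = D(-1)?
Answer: -8 + 4*sqrt(2078) ≈ 174.34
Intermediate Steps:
u(W, m) = 4
d = -2 + sqrt(2078) (d = -2 + sqrt(-27 + 2105) = -2 + sqrt(2078) ≈ 43.585)
d*u(U, N(2, 4)) = (-2 + sqrt(2078))*4 = -8 + 4*sqrt(2078)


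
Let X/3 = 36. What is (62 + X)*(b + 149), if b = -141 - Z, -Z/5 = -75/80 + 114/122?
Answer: 662405/488 ≈ 1357.4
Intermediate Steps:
X = 108 (X = 3*36 = 108)
Z = 15/976 (Z = -5*(-75/80 + 114/122) = -5*(-75*1/80 + 114*(1/122)) = -5*(-15/16 + 57/61) = -5*(-3/976) = 15/976 ≈ 0.015369)
b = -137631/976 (b = -141 - 1*15/976 = -141 - 15/976 = -137631/976 ≈ -141.02)
(62 + X)*(b + 149) = (62 + 108)*(-137631/976 + 149) = 170*(7793/976) = 662405/488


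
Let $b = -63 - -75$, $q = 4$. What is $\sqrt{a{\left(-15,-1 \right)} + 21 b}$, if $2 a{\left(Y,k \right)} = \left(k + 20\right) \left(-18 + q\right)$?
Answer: $\sqrt{119} \approx 10.909$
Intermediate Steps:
$a{\left(Y,k \right)} = -140 - 7 k$ ($a{\left(Y,k \right)} = \frac{\left(k + 20\right) \left(-18 + 4\right)}{2} = \frac{\left(20 + k\right) \left(-14\right)}{2} = \frac{-280 - 14 k}{2} = -140 - 7 k$)
$b = 12$ ($b = -63 + 75 = 12$)
$\sqrt{a{\left(-15,-1 \right)} + 21 b} = \sqrt{\left(-140 - -7\right) + 21 \cdot 12} = \sqrt{\left(-140 + 7\right) + 252} = \sqrt{-133 + 252} = \sqrt{119}$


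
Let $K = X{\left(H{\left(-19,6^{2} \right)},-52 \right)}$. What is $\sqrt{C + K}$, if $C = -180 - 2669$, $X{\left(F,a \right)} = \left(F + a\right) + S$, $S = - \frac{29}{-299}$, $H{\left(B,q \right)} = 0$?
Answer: $\frac{i \sqrt{259343630}}{299} \approx 53.86 i$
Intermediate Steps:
$S = \frac{29}{299}$ ($S = \left(-29\right) \left(- \frac{1}{299}\right) = \frac{29}{299} \approx 0.09699$)
$X{\left(F,a \right)} = \frac{29}{299} + F + a$ ($X{\left(F,a \right)} = \left(F + a\right) + \frac{29}{299} = \frac{29}{299} + F + a$)
$K = - \frac{15519}{299}$ ($K = \frac{29}{299} + 0 - 52 = - \frac{15519}{299} \approx -51.903$)
$C = -2849$ ($C = -180 - 2669 = -2849$)
$\sqrt{C + K} = \sqrt{-2849 - \frac{15519}{299}} = \sqrt{- \frac{867370}{299}} = \frac{i \sqrt{259343630}}{299}$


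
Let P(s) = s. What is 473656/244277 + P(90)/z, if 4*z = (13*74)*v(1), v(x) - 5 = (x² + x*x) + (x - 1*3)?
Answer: 236622508/117497237 ≈ 2.0139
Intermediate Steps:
v(x) = 2 + x + 2*x² (v(x) = 5 + ((x² + x*x) + (x - 1*3)) = 5 + ((x² + x²) + (x - 3)) = 5 + (2*x² + (-3 + x)) = 5 + (-3 + x + 2*x²) = 2 + x + 2*x²)
z = 2405/2 (z = ((13*74)*(2 + 1 + 2*1²))/4 = (962*(2 + 1 + 2*1))/4 = (962*(2 + 1 + 2))/4 = (962*5)/4 = (¼)*4810 = 2405/2 ≈ 1202.5)
473656/244277 + P(90)/z = 473656/244277 + 90/(2405/2) = 473656*(1/244277) + 90*(2/2405) = 473656/244277 + 36/481 = 236622508/117497237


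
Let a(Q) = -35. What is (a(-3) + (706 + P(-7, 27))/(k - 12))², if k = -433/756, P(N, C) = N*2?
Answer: 732439853929/90345025 ≈ 8107.1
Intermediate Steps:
P(N, C) = 2*N
k = -433/756 (k = -433*1/756 = -433/756 ≈ -0.57275)
(a(-3) + (706 + P(-7, 27))/(k - 12))² = (-35 + (706 + 2*(-7))/(-433/756 - 12))² = (-35 + (706 - 14)/(-9505/756))² = (-35 + 692*(-756/9505))² = (-35 - 523152/9505)² = (-855827/9505)² = 732439853929/90345025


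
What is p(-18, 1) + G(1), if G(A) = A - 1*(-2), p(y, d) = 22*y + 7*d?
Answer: -386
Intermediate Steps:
p(y, d) = 7*d + 22*y
G(A) = 2 + A (G(A) = A + 2 = 2 + A)
p(-18, 1) + G(1) = (7*1 + 22*(-18)) + (2 + 1) = (7 - 396) + 3 = -389 + 3 = -386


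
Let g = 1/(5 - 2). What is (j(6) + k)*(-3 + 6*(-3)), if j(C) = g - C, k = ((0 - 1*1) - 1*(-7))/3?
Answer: 77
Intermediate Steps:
g = ⅓ (g = 1/3 = ⅓ ≈ 0.33333)
k = 2 (k = ((0 - 1) + 7)*(⅓) = (-1 + 7)*(⅓) = 6*(⅓) = 2)
j(C) = ⅓ - C
(j(6) + k)*(-3 + 6*(-3)) = ((⅓ - 1*6) + 2)*(-3 + 6*(-3)) = ((⅓ - 6) + 2)*(-3 - 18) = (-17/3 + 2)*(-21) = -11/3*(-21) = 77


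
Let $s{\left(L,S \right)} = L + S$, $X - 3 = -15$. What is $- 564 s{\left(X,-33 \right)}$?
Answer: $25380$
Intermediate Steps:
$X = -12$ ($X = 3 - 15 = -12$)
$- 564 s{\left(X,-33 \right)} = - 564 \left(-12 - 33\right) = \left(-564\right) \left(-45\right) = 25380$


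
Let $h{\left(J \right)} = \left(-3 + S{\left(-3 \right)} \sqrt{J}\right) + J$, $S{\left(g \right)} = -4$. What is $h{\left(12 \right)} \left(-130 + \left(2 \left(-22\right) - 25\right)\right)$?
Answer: $-1791 + 1592 \sqrt{3} \approx 966.42$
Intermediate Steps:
$h{\left(J \right)} = -3 + J - 4 \sqrt{J}$ ($h{\left(J \right)} = \left(-3 - 4 \sqrt{J}\right) + J = -3 + J - 4 \sqrt{J}$)
$h{\left(12 \right)} \left(-130 + \left(2 \left(-22\right) - 25\right)\right) = \left(-3 + 12 - 4 \sqrt{12}\right) \left(-130 + \left(2 \left(-22\right) - 25\right)\right) = \left(-3 + 12 - 4 \cdot 2 \sqrt{3}\right) \left(-130 - 69\right) = \left(-3 + 12 - 8 \sqrt{3}\right) \left(-130 - 69\right) = \left(9 - 8 \sqrt{3}\right) \left(-199\right) = -1791 + 1592 \sqrt{3}$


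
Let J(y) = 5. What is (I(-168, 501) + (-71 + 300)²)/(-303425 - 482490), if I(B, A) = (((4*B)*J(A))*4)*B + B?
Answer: -2310193/785915 ≈ -2.9395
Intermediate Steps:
I(B, A) = B + 80*B² (I(B, A) = (((4*B)*5)*4)*B + B = ((20*B)*4)*B + B = (80*B)*B + B = 80*B² + B = B + 80*B²)
(I(-168, 501) + (-71 + 300)²)/(-303425 - 482490) = (-168*(1 + 80*(-168)) + (-71 + 300)²)/(-303425 - 482490) = (-168*(1 - 13440) + 229²)/(-785915) = (-168*(-13439) + 52441)*(-1/785915) = (2257752 + 52441)*(-1/785915) = 2310193*(-1/785915) = -2310193/785915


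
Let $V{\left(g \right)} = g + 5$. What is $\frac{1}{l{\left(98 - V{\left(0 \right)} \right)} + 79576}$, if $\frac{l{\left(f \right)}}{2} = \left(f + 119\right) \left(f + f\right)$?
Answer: $\frac{1}{158440} \approx 6.3115 \cdot 10^{-6}$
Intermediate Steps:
$V{\left(g \right)} = 5 + g$
$l{\left(f \right)} = 4 f \left(119 + f\right)$ ($l{\left(f \right)} = 2 \left(f + 119\right) \left(f + f\right) = 2 \left(119 + f\right) 2 f = 2 \cdot 2 f \left(119 + f\right) = 4 f \left(119 + f\right)$)
$\frac{1}{l{\left(98 - V{\left(0 \right)} \right)} + 79576} = \frac{1}{4 \left(98 - \left(5 + 0\right)\right) \left(119 + \left(98 - \left(5 + 0\right)\right)\right) + 79576} = \frac{1}{4 \left(98 - 5\right) \left(119 + \left(98 - 5\right)\right) + 79576} = \frac{1}{4 \cdot 93 \left(119 + 93\right) + 79576} = \frac{1}{4 \cdot 93 \cdot 212 + 79576} = \frac{1}{78864 + 79576} = \frac{1}{158440}$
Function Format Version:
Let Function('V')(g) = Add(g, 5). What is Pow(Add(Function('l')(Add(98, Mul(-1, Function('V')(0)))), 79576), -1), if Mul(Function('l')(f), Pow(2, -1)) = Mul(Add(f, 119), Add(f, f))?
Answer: Rational(1, 158440) ≈ 6.3115e-6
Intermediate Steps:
Function('V')(g) = Add(5, g)
Function('l')(f) = Mul(4, f, Add(119, f)) (Function('l')(f) = Mul(2, Mul(Add(f, 119), Add(f, f))) = Mul(2, Mul(Add(119, f), Mul(2, f))) = Mul(2, Mul(2, f, Add(119, f))) = Mul(4, f, Add(119, f)))
Pow(Add(Function('l')(Add(98, Mul(-1, Function('V')(0)))), 79576), -1) = Pow(Add(Mul(4, Add(98, Mul(-1, Add(5, 0))), Add(119, Add(98, Mul(-1, Add(5, 0))))), 79576), -1) = Pow(Add(Mul(4, Add(98, Mul(-1, 5)), Add(119, Add(98, Mul(-1, 5)))), 79576), -1) = Pow(Add(Mul(4, Add(98, -5), Add(119, Add(98, -5))), 79576), -1) = Pow(Add(Mul(4, 93, Add(119, 93)), 79576), -1) = Pow(Add(Mul(4, 93, 212), 79576), -1) = Pow(Add(78864, 79576), -1) = Pow(158440, -1) = Rational(1, 158440)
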